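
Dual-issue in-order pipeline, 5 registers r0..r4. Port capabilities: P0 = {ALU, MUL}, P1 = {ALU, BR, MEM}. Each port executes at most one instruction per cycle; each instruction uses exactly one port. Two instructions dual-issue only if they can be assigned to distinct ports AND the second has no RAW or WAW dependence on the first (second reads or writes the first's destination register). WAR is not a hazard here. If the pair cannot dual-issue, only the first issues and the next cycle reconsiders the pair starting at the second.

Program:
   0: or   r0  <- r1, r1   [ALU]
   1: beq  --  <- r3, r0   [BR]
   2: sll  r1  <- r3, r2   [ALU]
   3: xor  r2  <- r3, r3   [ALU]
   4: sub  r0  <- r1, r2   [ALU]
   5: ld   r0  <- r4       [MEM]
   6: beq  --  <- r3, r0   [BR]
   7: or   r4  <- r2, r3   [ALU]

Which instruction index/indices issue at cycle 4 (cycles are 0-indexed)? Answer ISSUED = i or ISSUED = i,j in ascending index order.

ISSUED = 5

0. or @i0  | RAW r0
1. beq sll @i1/i2  | pair
2. xor @i3  | RAW r2
3. sub @i4  | WAW r0
4. ld @i5  | no-port MEM/BR
5. beq or @i6/i7  | pair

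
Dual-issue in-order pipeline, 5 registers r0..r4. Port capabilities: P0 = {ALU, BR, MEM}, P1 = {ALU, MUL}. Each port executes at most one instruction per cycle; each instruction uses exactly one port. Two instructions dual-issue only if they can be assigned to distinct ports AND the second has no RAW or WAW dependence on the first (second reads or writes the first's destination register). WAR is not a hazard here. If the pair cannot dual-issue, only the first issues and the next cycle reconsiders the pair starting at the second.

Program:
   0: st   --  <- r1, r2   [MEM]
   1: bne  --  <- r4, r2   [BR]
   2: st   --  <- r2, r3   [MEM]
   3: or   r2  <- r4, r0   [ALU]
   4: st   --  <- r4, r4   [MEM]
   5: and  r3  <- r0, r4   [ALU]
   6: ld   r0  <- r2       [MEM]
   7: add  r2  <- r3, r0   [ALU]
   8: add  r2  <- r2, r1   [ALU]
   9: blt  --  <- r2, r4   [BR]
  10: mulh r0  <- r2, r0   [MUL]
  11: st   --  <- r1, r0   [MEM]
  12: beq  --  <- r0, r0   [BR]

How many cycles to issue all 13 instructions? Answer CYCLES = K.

CYCLES = 10

0. st.MEM @i0  | no-port MEM/BR
1. bne.BR @i1  | no-port BR/MEM
2. st.MEM or.ALU @i2+i3  | 2-wide
3. st.MEM and.ALU @i4+i5  | 2-wide
4. ld.MEM @i6  | RAW r0
5. add.ALU @i7  | RAW+WAW r2
6. add.ALU @i8  | RAW r2
7. blt.BR mulh.MUL @i9+i10  | 2-wide
8. st.MEM @i11  | no-port MEM/BR
9. beq.BR @i12  | tail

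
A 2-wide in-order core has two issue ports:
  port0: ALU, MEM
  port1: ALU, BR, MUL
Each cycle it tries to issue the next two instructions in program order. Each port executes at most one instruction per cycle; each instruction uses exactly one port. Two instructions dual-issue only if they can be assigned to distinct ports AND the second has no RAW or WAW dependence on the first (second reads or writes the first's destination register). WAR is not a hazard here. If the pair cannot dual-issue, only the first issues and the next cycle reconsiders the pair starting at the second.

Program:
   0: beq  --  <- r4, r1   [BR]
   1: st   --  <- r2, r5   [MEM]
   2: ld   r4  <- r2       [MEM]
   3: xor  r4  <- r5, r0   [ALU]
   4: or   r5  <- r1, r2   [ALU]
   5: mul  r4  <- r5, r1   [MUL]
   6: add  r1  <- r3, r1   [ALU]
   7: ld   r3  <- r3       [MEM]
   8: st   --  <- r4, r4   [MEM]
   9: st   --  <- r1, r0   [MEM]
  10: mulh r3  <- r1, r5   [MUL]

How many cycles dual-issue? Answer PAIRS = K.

t=0 i0&i1:beq.BR/st.MEM ; dual
t=1 i2:ld.MEM ; WAW r4
t=2 i3&i4:xor.ALU/or.ALU ; dual
t=3 i5&i6:mul.MUL/add.ALU ; dual
t=4 i7:ld.MEM ; no-port MEM/MEM
t=5 i8:st.MEM ; no-port MEM/MEM
t=6 i9&i10:st.MEM/mulh.MUL ; dual

PAIRS = 4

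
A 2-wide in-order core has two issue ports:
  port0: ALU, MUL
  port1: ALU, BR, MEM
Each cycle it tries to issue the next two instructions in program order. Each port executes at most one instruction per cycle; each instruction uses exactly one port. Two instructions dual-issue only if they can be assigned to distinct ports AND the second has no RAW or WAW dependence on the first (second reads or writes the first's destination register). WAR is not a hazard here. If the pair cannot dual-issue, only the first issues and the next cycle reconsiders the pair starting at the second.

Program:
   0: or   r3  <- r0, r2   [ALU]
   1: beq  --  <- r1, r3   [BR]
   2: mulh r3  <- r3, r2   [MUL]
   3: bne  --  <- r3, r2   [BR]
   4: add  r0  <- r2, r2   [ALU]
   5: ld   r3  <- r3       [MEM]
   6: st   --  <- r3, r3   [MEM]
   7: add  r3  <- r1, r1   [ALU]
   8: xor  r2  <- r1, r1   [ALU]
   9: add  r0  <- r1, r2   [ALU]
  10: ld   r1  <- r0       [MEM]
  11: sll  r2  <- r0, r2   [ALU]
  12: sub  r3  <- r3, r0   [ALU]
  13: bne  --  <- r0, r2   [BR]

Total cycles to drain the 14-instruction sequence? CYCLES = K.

CYCLES = 9

#0 head=0: or i0 RAW r3
#1 head=1: beq mulh i1+i2 pair
#2 head=3: bne add i3+i4 pair
#3 head=5: ld i5 no-port MEM/MEM
#4 head=6: st add i6+i7 pair
#5 head=8: xor i8 RAW r2
#6 head=9: add i9 RAW r0
#7 head=10: ld sll i10+i11 pair
#8 head=12: sub bne i12+i13 pair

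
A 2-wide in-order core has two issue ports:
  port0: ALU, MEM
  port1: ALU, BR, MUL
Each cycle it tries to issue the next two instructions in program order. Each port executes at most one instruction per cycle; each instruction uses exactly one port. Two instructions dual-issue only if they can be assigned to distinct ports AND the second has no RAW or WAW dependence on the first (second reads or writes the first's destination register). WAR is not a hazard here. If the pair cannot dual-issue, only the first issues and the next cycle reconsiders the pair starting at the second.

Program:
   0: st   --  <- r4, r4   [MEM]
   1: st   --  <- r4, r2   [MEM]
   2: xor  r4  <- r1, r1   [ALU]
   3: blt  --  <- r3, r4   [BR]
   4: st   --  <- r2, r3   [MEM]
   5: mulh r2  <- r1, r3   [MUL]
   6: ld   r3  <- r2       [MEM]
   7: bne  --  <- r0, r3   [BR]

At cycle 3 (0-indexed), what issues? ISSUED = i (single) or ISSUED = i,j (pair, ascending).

#0 head=0: st i0 no-port MEM/MEM
#1 head=1: st xor i1&i2 pair
#2 head=3: blt st i3&i4 pair
#3 head=5: mulh i5 RAW r2
#4 head=6: ld i6 RAW r3
#5 head=7: bne i7 tail

ISSUED = 5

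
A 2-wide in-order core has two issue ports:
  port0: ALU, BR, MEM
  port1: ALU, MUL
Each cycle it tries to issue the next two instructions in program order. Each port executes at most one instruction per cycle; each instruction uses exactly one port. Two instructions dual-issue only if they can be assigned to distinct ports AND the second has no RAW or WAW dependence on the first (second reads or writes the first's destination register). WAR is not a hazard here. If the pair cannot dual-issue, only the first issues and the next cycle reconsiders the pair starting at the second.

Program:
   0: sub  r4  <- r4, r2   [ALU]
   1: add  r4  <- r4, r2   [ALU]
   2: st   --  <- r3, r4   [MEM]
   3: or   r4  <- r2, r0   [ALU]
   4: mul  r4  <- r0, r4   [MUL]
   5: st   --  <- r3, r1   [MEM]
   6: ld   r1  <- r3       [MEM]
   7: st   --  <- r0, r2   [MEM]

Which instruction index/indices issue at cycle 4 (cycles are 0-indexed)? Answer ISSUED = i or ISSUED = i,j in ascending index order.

ISSUED = 6

  cy0 -> i0 (sub) RAW+WAW r4
  cy1 -> i1 (add) RAW r4
  cy2 -> i2/i3 (st/or) dual
  cy3 -> i4/i5 (mul/st) dual
  cy4 -> i6 (ld) no-port MEM/MEM
  cy5 -> i7 (st) tail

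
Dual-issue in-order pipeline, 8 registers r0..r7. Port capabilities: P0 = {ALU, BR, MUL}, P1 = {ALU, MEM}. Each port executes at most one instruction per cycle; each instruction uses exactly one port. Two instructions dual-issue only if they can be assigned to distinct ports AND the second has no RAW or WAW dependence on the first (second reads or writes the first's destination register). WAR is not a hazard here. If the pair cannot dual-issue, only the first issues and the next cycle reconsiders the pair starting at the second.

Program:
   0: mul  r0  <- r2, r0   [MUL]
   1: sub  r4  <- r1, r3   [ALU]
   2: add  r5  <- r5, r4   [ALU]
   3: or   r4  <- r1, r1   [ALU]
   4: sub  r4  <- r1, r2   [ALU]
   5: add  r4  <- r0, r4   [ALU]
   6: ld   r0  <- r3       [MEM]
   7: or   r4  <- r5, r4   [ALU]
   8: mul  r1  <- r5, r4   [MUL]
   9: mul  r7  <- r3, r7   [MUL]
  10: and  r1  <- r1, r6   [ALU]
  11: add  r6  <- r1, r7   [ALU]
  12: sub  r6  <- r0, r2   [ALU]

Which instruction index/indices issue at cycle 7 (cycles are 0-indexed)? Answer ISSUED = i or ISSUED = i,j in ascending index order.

ISSUED = 11

  cy0 -> i0,i1 (mul.MUL+sub.ALU) 2-wide
  cy1 -> i2,i3 (add.ALU+or.ALU) 2-wide
  cy2 -> i4 (sub.ALU) RAW+WAW r4
  cy3 -> i5,i6 (add.ALU+ld.MEM) 2-wide
  cy4 -> i7 (or.ALU) RAW r4
  cy5 -> i8 (mul.MUL) no-port MUL/MUL
  cy6 -> i9,i10 (mul.MUL+and.ALU) 2-wide
  cy7 -> i11 (add.ALU) WAW r6
  cy8 -> i12 (sub.ALU) tail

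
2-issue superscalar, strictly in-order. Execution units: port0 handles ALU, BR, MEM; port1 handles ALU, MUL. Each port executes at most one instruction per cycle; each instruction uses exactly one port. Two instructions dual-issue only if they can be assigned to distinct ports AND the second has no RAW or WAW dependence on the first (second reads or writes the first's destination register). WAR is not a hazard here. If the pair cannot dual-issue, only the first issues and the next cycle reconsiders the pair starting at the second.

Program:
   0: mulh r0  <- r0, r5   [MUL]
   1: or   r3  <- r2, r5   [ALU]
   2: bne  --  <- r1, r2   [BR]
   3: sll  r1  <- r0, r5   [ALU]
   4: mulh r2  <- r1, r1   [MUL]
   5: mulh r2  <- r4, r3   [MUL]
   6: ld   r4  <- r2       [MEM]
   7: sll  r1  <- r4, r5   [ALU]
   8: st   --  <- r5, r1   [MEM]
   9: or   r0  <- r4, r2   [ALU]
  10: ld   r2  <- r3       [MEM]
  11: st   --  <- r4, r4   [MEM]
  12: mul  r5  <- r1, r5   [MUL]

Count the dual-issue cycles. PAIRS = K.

PAIRS = 4

#0 head=0: mulh+or i0/i1 2-wide
#1 head=2: bne+sll i2/i3 2-wide
#2 head=4: mulh i4 no-port MUL/MUL
#3 head=5: mulh i5 RAW r2
#4 head=6: ld i6 RAW r4
#5 head=7: sll i7 RAW r1
#6 head=8: st+or i8/i9 2-wide
#7 head=10: ld i10 no-port MEM/MEM
#8 head=11: st+mul i11/i12 2-wide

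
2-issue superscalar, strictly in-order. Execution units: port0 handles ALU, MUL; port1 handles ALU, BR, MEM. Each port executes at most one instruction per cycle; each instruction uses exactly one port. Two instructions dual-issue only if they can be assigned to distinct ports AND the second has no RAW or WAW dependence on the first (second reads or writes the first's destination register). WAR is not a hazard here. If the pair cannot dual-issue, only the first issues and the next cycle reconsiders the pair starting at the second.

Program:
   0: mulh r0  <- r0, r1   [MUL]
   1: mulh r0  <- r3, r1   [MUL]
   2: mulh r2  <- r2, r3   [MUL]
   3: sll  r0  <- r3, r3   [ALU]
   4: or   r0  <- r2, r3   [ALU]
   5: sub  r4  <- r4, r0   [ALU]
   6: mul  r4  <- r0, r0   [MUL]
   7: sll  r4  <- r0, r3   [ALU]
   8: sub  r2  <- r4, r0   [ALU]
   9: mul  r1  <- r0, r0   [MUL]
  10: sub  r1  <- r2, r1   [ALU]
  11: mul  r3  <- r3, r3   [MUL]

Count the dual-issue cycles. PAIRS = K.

0. mulh @i0  | no-port MUL/MUL
1. mulh @i1  | no-port MUL/MUL
2. mulh sll @i2/i3  | 2-wide
3. or @i4  | RAW r0
4. sub @i5  | WAW r4
5. mul @i6  | WAW r4
6. sll @i7  | RAW r4
7. sub mul @i8/i9  | 2-wide
8. sub mul @i10/i11  | 2-wide

PAIRS = 3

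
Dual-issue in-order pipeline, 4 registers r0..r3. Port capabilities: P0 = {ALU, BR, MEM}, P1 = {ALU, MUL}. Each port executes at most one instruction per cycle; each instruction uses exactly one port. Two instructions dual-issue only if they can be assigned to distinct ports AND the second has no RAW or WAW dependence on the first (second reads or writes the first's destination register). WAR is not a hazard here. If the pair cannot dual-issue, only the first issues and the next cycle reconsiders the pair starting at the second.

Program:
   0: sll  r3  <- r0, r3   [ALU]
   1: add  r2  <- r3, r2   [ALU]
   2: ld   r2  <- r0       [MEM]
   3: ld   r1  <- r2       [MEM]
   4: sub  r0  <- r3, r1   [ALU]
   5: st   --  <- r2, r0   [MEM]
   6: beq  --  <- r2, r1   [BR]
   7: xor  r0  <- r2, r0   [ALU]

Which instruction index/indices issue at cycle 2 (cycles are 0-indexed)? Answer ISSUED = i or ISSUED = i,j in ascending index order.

ISSUED = 2

t=0 i0:sll ; RAW r3
t=1 i1:add ; WAW r2
t=2 i2:ld ; no-port MEM/MEM
t=3 i3:ld ; RAW r1
t=4 i4:sub ; RAW r0
t=5 i5:st ; no-port MEM/BR
t=6 i6,i7:beq/xor ; 2-wide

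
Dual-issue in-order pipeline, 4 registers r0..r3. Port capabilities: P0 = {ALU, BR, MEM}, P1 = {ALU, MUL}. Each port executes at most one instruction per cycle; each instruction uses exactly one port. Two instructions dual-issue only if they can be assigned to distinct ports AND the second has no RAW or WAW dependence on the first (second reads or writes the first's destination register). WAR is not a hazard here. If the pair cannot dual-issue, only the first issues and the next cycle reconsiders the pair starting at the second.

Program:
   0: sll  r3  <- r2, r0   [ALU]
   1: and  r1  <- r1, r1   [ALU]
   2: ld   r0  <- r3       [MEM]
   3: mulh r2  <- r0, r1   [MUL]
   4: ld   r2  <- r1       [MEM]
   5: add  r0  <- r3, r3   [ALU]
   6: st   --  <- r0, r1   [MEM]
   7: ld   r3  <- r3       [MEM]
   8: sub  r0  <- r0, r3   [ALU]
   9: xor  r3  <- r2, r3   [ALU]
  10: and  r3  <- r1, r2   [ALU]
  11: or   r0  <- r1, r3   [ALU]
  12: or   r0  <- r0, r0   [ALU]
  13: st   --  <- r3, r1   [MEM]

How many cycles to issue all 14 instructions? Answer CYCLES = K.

CYCLES = 10

[0] i0&i1  sll.ALU+and.ALU  -- 2-wide
[1] i2  ld.MEM  -- RAW r0
[2] i3  mulh.MUL  -- WAW r2
[3] i4&i5  ld.MEM+add.ALU  -- 2-wide
[4] i6  st.MEM  -- no-port MEM/MEM
[5] i7  ld.MEM  -- RAW r3
[6] i8&i9  sub.ALU+xor.ALU  -- 2-wide
[7] i10  and.ALU  -- RAW r3
[8] i11  or.ALU  -- RAW+WAW r0
[9] i12&i13  or.ALU+st.MEM  -- 2-wide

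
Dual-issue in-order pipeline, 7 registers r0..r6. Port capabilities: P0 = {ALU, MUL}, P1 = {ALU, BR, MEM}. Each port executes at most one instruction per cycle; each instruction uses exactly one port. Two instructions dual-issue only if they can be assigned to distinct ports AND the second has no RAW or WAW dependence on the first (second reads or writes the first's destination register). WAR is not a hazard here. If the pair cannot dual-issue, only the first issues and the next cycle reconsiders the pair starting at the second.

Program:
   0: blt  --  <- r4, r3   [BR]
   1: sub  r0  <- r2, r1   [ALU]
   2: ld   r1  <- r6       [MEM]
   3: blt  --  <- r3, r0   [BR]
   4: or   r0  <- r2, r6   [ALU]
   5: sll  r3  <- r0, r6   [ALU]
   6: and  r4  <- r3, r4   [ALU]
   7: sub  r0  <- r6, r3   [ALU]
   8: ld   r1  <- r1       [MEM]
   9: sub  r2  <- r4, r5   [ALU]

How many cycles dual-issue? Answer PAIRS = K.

PAIRS = 4

c0: i0&i1 blt.BR;sub.ALU  2-wide
c1: i2 ld.MEM  no-port MEM/BR
c2: i3&i4 blt.BR;or.ALU  2-wide
c3: i5 sll.ALU  RAW r3
c4: i6&i7 and.ALU;sub.ALU  2-wide
c5: i8&i9 ld.MEM;sub.ALU  2-wide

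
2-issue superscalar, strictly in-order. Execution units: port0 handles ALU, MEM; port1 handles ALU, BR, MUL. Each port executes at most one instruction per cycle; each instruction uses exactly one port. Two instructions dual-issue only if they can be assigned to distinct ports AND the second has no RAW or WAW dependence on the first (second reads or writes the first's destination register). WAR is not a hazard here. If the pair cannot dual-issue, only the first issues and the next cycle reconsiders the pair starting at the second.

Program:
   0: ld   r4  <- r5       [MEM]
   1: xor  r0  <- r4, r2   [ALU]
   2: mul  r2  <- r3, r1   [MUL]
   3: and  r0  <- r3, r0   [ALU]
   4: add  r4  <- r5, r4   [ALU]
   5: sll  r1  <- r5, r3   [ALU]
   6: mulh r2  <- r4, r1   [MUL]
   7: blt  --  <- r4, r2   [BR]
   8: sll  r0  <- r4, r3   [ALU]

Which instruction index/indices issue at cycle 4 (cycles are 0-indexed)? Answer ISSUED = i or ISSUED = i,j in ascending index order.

c0: i0 ld  RAW r4
c1: i1,i2 xor/mul  2-wide
c2: i3,i4 and/add  2-wide
c3: i5 sll  RAW r1
c4: i6 mulh  no-port MUL/BR
c5: i7,i8 blt/sll  2-wide

ISSUED = 6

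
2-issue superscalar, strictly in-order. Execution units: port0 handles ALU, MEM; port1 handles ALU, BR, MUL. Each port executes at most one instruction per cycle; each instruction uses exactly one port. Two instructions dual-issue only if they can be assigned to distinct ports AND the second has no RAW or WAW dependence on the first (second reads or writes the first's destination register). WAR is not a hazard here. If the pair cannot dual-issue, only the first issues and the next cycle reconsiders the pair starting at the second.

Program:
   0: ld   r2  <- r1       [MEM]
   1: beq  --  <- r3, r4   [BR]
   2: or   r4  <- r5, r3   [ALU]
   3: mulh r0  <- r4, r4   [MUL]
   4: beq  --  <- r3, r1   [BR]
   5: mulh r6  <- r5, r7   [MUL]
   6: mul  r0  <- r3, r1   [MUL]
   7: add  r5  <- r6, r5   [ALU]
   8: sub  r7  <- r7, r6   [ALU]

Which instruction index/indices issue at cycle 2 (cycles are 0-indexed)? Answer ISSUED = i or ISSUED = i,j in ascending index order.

ISSUED = 3

0. ld+beq @i0/i1  | pair
1. or @i2  | RAW r4
2. mulh @i3  | no-port MUL/BR
3. beq @i4  | no-port BR/MUL
4. mulh @i5  | no-port MUL/MUL
5. mul+add @i6/i7  | pair
6. sub @i8  | tail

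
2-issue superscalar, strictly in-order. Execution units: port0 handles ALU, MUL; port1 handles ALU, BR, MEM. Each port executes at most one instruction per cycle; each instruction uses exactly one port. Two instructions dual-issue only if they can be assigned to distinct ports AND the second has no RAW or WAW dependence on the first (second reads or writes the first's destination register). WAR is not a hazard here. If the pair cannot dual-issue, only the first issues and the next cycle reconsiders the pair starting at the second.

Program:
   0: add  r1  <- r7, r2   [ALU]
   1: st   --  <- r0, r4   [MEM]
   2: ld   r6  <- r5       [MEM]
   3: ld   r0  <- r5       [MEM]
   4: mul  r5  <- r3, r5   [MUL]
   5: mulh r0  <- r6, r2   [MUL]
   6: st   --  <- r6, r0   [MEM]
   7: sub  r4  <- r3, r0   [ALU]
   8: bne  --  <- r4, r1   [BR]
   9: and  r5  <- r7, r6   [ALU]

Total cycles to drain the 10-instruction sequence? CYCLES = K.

c0: i0+i1 add;st  dual
c1: i2 ld  no-port MEM/MEM
c2: i3+i4 ld;mul  dual
c3: i5 mulh  RAW r0
c4: i6+i7 st;sub  dual
c5: i8+i9 bne;and  dual

CYCLES = 6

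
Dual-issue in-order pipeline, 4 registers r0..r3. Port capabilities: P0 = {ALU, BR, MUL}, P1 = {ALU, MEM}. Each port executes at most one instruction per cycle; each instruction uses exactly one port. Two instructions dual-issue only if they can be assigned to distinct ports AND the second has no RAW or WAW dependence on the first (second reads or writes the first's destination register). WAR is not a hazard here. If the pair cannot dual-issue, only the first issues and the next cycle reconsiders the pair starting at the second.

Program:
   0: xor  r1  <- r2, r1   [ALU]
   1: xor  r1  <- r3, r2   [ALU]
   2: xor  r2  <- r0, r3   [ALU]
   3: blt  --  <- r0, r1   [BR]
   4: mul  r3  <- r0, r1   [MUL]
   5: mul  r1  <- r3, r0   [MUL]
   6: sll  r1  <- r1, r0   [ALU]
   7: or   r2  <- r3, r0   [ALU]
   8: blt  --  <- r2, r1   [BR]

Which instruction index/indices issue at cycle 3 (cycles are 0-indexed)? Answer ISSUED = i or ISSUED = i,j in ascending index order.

ISSUED = 4

  cy0 -> i0 (xor.ALU) WAW r1
  cy1 -> i1&i2 (xor.ALU+xor.ALU) dual
  cy2 -> i3 (blt.BR) no-port BR/MUL
  cy3 -> i4 (mul.MUL) no-port MUL/MUL
  cy4 -> i5 (mul.MUL) RAW+WAW r1
  cy5 -> i6&i7 (sll.ALU+or.ALU) dual
  cy6 -> i8 (blt.BR) tail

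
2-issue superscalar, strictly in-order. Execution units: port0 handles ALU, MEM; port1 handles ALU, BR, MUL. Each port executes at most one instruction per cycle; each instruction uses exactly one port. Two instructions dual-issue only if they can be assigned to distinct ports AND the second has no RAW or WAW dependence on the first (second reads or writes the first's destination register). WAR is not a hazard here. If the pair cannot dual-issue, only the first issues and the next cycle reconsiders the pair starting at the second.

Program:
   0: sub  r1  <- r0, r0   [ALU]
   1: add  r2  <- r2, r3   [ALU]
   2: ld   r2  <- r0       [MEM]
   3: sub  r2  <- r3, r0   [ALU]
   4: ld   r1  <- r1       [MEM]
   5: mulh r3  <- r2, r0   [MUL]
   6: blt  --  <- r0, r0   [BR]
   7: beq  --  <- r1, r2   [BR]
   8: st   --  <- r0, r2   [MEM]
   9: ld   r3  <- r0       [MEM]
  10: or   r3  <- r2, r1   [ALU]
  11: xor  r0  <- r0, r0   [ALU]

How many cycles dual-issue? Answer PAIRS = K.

PAIRS = 4

[0] i0+i1  sub/add  -- dual
[1] i2  ld  -- WAW r2
[2] i3+i4  sub/ld  -- dual
[3] i5  mulh  -- no-port MUL/BR
[4] i6  blt  -- no-port BR/BR
[5] i7+i8  beq/st  -- dual
[6] i9  ld  -- WAW r3
[7] i10+i11  or/xor  -- dual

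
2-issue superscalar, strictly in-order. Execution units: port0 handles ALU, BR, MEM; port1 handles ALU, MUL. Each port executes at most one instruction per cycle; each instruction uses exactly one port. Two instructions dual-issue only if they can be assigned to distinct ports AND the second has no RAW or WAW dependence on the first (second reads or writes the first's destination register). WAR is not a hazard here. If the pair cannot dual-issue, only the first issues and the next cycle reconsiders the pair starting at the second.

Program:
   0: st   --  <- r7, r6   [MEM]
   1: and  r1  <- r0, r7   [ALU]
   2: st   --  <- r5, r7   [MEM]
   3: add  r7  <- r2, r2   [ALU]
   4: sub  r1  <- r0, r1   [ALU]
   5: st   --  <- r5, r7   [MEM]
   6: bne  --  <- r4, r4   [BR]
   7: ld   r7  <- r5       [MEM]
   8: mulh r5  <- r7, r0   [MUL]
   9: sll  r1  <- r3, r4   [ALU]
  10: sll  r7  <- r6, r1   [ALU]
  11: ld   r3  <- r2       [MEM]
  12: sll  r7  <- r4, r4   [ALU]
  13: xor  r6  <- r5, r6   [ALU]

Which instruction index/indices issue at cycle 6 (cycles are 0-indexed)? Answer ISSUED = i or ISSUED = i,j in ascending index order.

t=0 i0,i1:st.MEM;and.ALU ; dual
t=1 i2,i3:st.MEM;add.ALU ; dual
t=2 i4,i5:sub.ALU;st.MEM ; dual
t=3 i6:bne.BR ; no-port BR/MEM
t=4 i7:ld.MEM ; RAW r7
t=5 i8,i9:mulh.MUL;sll.ALU ; dual
t=6 i10,i11:sll.ALU;ld.MEM ; dual
t=7 i12,i13:sll.ALU;xor.ALU ; dual

ISSUED = 10,11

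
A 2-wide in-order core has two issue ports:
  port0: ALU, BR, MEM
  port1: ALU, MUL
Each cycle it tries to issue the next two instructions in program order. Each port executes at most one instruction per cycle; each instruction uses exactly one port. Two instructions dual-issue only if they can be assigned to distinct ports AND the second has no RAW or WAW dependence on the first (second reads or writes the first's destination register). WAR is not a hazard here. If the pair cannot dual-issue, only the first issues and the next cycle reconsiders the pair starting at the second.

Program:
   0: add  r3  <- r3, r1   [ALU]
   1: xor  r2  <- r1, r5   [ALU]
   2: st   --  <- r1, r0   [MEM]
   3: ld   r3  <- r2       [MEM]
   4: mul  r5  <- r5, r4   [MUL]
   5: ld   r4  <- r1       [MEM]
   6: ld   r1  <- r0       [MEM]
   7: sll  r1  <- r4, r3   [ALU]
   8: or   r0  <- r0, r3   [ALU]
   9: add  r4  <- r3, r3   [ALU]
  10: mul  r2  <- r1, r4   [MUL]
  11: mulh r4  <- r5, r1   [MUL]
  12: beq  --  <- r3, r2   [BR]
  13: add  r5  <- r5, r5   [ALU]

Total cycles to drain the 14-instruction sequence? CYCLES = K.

CYCLES = 10

0. add.ALU;xor.ALU @i0/i1  | 2-wide
1. st.MEM @i2  | no-port MEM/MEM
2. ld.MEM;mul.MUL @i3/i4  | 2-wide
3. ld.MEM @i5  | no-port MEM/MEM
4. ld.MEM @i6  | WAW r1
5. sll.ALU;or.ALU @i7/i8  | 2-wide
6. add.ALU @i9  | RAW r4
7. mul.MUL @i10  | no-port MUL/MUL
8. mulh.MUL;beq.BR @i11/i12  | 2-wide
9. add.ALU @i13  | tail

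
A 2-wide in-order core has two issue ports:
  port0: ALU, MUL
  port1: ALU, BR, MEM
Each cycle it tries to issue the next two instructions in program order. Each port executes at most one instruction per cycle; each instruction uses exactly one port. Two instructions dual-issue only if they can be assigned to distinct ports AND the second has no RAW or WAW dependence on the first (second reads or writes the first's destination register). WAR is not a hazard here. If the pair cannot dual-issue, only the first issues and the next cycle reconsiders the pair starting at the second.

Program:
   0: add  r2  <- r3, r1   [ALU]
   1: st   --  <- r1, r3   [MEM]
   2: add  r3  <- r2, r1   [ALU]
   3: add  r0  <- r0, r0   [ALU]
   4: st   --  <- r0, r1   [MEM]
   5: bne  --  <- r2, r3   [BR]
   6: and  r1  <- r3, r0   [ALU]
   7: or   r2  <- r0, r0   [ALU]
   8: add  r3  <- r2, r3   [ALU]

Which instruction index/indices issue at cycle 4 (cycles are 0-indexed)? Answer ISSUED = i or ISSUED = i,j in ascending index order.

ISSUED = 7

t=0 i0/i1:add.ALU/st.MEM ; dual
t=1 i2/i3:add.ALU/add.ALU ; dual
t=2 i4:st.MEM ; no-port MEM/BR
t=3 i5/i6:bne.BR/and.ALU ; dual
t=4 i7:or.ALU ; RAW r2
t=5 i8:add.ALU ; tail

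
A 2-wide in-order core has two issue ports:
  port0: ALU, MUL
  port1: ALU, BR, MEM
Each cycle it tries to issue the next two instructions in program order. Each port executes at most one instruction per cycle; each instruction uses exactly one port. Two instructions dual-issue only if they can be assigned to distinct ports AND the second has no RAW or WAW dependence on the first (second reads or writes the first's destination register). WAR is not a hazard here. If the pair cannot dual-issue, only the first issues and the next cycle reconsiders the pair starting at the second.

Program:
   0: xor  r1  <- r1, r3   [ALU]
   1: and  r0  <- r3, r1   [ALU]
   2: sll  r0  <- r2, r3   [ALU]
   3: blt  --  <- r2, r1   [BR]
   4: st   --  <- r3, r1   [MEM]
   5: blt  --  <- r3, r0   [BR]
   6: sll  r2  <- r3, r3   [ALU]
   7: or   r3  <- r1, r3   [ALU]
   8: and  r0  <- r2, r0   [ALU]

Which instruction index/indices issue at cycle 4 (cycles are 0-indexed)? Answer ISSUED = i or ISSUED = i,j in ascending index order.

c0: i0 xor  RAW r1
c1: i1 and  WAW r0
c2: i2&i3 sll+blt  2-wide
c3: i4 st  no-port MEM/BR
c4: i5&i6 blt+sll  2-wide
c5: i7&i8 or+and  2-wide

ISSUED = 5,6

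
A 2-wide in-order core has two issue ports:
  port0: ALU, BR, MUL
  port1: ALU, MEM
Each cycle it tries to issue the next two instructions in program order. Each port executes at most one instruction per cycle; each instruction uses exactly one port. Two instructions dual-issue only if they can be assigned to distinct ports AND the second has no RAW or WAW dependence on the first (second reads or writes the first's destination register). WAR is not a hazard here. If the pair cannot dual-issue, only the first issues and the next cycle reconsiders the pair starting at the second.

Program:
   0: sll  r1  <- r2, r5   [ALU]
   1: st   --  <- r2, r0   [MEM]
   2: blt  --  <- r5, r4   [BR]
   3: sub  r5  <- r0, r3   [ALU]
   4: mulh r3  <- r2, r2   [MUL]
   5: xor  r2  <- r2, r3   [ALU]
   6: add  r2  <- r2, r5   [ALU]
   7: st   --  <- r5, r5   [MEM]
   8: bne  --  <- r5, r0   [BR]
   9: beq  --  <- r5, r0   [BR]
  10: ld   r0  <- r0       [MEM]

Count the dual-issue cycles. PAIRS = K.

PAIRS = 4

  cy0 -> i0/i1 (sll.ALU/st.MEM) dual
  cy1 -> i2/i3 (blt.BR/sub.ALU) dual
  cy2 -> i4 (mulh.MUL) RAW r3
  cy3 -> i5 (xor.ALU) RAW+WAW r2
  cy4 -> i6/i7 (add.ALU/st.MEM) dual
  cy5 -> i8 (bne.BR) no-port BR/BR
  cy6 -> i9/i10 (beq.BR/ld.MEM) dual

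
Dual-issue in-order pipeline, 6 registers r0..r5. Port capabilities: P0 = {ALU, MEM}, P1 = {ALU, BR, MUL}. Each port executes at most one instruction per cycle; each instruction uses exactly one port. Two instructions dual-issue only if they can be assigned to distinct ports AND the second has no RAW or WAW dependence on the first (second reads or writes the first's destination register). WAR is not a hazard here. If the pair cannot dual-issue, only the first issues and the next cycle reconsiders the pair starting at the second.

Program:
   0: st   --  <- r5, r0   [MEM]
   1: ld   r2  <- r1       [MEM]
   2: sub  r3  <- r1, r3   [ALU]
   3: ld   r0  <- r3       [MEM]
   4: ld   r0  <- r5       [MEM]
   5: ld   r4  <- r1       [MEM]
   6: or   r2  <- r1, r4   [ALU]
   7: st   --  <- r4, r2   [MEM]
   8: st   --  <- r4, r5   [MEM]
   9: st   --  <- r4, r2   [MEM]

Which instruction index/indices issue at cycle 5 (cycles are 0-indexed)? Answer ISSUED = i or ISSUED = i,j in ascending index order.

[0] i0  st  -- no-port MEM/MEM
[1] i1+i2  ld/sub  -- pair
[2] i3  ld  -- no-port MEM/MEM
[3] i4  ld  -- no-port MEM/MEM
[4] i5  ld  -- RAW r4
[5] i6  or  -- RAW r2
[6] i7  st  -- no-port MEM/MEM
[7] i8  st  -- no-port MEM/MEM
[8] i9  st  -- tail

ISSUED = 6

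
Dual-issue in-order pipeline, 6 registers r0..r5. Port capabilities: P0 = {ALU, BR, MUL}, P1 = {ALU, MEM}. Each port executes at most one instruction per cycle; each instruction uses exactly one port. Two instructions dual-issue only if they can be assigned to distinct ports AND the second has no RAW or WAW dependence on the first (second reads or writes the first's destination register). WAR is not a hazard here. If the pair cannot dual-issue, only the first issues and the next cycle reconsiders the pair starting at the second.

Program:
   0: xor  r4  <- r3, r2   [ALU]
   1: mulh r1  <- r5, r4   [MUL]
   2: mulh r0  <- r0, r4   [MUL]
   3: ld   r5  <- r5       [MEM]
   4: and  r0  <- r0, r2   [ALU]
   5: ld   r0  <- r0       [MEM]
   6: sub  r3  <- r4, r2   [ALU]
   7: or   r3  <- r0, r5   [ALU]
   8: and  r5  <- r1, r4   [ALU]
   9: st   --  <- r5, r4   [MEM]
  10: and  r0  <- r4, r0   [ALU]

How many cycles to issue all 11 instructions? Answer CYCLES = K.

0. xor @i0  | RAW r4
1. mulh @i1  | no-port MUL/MUL
2. mulh;ld @i2+i3  | dual
3. and @i4  | RAW+WAW r0
4. ld;sub @i5+i6  | dual
5. or;and @i7+i8  | dual
6. st;and @i9+i10  | dual

CYCLES = 7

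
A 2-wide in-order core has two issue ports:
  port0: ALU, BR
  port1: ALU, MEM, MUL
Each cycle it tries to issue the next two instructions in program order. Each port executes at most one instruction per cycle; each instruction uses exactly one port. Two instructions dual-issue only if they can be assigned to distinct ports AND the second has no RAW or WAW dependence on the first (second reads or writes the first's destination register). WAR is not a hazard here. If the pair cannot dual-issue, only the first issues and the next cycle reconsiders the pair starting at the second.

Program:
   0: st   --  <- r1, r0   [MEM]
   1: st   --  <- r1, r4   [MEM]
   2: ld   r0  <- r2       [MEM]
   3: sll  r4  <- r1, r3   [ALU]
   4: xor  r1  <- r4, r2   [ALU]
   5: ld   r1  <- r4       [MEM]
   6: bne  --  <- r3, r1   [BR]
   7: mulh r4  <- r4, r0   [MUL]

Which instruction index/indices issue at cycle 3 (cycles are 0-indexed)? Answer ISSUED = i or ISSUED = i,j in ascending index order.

ISSUED = 4

  cy0 -> i0 (st) no-port MEM/MEM
  cy1 -> i1 (st) no-port MEM/MEM
  cy2 -> i2/i3 (ld+sll) dual
  cy3 -> i4 (xor) WAW r1
  cy4 -> i5 (ld) RAW r1
  cy5 -> i6/i7 (bne+mulh) dual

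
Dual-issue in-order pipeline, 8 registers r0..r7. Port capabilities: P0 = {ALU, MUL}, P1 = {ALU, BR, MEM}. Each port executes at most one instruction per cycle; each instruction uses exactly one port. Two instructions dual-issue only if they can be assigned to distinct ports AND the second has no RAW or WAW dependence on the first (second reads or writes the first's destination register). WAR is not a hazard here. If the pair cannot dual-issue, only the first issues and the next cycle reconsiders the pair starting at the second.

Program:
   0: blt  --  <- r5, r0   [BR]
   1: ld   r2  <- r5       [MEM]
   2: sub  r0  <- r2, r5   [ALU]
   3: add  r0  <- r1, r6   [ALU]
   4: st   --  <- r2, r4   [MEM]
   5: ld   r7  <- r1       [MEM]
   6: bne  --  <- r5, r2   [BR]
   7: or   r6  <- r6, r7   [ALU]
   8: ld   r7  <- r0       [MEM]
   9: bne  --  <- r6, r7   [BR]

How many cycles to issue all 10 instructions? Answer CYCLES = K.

0. blt @i0  | no-port BR/MEM
1. ld @i1  | RAW r2
2. sub @i2  | WAW r0
3. add;st @i3+i4  | pair
4. ld @i5  | no-port MEM/BR
5. bne;or @i6+i7  | pair
6. ld @i8  | no-port MEM/BR
7. bne @i9  | tail

CYCLES = 8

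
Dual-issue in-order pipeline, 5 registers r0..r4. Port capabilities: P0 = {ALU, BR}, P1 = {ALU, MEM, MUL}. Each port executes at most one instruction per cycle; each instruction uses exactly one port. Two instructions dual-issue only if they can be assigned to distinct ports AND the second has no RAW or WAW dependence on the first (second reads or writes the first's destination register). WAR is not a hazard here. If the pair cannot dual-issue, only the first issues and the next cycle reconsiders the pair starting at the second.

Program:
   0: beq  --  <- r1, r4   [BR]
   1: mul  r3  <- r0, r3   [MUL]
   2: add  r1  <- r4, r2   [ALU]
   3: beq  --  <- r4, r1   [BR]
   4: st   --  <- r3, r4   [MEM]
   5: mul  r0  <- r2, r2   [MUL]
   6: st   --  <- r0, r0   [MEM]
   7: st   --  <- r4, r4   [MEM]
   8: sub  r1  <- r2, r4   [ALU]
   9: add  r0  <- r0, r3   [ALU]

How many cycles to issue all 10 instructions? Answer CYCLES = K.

#0 head=0: beq/mul i0+i1 dual
#1 head=2: add i2 RAW r1
#2 head=3: beq/st i3+i4 dual
#3 head=5: mul i5 no-port MUL/MEM
#4 head=6: st i6 no-port MEM/MEM
#5 head=7: st/sub i7+i8 dual
#6 head=9: add i9 tail

CYCLES = 7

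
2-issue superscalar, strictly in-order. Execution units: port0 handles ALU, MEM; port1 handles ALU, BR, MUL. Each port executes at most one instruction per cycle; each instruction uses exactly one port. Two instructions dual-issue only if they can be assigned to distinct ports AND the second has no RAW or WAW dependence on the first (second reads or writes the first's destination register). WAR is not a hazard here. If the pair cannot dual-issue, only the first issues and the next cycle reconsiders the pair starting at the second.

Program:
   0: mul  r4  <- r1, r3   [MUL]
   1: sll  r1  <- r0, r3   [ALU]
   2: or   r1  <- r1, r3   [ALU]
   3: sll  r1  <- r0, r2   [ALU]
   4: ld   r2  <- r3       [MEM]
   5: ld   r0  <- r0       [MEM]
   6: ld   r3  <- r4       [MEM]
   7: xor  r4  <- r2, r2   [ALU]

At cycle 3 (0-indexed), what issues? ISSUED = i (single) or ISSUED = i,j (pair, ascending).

  cy0 -> i0/i1 (mul.MUL/sll.ALU) pair
  cy1 -> i2 (or.ALU) WAW r1
  cy2 -> i3/i4 (sll.ALU/ld.MEM) pair
  cy3 -> i5 (ld.MEM) no-port MEM/MEM
  cy4 -> i6/i7 (ld.MEM/xor.ALU) pair

ISSUED = 5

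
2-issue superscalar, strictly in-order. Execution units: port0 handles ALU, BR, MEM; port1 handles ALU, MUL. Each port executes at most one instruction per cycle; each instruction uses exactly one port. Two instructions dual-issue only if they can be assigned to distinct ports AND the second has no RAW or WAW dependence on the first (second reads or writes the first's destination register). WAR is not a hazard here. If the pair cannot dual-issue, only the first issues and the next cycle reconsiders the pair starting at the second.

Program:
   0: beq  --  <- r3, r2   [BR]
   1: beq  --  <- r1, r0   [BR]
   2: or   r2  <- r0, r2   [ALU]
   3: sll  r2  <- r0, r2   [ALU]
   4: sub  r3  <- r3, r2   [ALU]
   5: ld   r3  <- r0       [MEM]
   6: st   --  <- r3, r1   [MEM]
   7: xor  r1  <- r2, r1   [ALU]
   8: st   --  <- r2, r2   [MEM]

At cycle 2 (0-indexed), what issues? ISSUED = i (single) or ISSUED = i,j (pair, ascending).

ISSUED = 3

#0 head=0: beq i0 no-port BR/BR
#1 head=1: beq or i1,i2 dual
#2 head=3: sll i3 RAW r2
#3 head=4: sub i4 WAW r3
#4 head=5: ld i5 no-port MEM/MEM
#5 head=6: st xor i6,i7 dual
#6 head=8: st i8 tail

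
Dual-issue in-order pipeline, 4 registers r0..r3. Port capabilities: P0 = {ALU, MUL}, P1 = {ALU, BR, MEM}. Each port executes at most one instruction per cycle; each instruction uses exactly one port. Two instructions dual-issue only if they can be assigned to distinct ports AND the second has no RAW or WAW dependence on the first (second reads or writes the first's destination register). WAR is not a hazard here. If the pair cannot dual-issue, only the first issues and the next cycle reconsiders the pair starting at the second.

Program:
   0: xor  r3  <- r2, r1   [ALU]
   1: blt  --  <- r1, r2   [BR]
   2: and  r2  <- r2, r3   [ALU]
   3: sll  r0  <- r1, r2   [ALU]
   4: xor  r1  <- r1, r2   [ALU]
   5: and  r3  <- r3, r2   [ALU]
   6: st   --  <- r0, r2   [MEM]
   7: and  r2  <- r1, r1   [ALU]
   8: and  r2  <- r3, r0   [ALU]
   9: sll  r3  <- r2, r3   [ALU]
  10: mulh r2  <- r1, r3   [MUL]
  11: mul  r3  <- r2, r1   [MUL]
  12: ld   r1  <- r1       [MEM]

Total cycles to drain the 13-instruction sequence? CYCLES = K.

CYCLES = 9

t=0 i0/i1:xor.ALU+blt.BR ; 2-wide
t=1 i2:and.ALU ; RAW r2
t=2 i3/i4:sll.ALU+xor.ALU ; 2-wide
t=3 i5/i6:and.ALU+st.MEM ; 2-wide
t=4 i7:and.ALU ; WAW r2
t=5 i8:and.ALU ; RAW r2
t=6 i9:sll.ALU ; RAW r3
t=7 i10:mulh.MUL ; no-port MUL/MUL
t=8 i11/i12:mul.MUL+ld.MEM ; 2-wide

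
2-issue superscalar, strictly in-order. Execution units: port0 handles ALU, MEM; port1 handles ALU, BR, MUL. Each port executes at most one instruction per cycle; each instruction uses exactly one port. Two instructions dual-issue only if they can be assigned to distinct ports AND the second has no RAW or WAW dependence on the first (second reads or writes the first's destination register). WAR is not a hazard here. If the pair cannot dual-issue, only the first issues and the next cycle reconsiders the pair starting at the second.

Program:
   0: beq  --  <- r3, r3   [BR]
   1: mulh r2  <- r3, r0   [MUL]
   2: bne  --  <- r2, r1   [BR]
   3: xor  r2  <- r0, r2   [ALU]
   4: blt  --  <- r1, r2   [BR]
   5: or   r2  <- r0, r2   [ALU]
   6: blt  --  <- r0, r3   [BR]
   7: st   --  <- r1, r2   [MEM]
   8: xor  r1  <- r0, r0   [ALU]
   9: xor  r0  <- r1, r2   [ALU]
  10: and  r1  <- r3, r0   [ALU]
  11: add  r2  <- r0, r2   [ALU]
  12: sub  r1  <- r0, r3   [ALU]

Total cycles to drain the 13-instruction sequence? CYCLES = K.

CYCLES = 9

  cy0 -> i0 (beq) no-port BR/MUL
  cy1 -> i1 (mulh) no-port MUL/BR
  cy2 -> i2+i3 (bne;xor) dual
  cy3 -> i4+i5 (blt;or) dual
  cy4 -> i6+i7 (blt;st) dual
  cy5 -> i8 (xor) RAW r1
  cy6 -> i9 (xor) RAW r0
  cy7 -> i10+i11 (and;add) dual
  cy8 -> i12 (sub) tail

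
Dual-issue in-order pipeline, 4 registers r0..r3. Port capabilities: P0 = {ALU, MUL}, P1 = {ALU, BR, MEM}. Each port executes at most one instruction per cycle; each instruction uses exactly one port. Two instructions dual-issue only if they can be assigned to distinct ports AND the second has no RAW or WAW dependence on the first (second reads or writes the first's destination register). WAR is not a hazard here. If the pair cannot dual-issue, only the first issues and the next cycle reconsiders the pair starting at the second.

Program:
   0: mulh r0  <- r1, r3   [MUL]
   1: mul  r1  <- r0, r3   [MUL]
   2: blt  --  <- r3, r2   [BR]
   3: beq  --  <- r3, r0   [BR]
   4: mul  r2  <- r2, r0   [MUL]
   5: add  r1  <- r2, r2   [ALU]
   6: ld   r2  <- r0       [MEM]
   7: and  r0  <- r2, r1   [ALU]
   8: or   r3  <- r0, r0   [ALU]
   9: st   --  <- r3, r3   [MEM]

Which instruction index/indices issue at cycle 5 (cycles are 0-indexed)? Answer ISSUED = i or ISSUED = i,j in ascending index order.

[0] i0  mulh  -- no-port MUL/MUL
[1] i1+i2  mul/blt  -- dual
[2] i3+i4  beq/mul  -- dual
[3] i5+i6  add/ld  -- dual
[4] i7  and  -- RAW r0
[5] i8  or  -- RAW r3
[6] i9  st  -- tail

ISSUED = 8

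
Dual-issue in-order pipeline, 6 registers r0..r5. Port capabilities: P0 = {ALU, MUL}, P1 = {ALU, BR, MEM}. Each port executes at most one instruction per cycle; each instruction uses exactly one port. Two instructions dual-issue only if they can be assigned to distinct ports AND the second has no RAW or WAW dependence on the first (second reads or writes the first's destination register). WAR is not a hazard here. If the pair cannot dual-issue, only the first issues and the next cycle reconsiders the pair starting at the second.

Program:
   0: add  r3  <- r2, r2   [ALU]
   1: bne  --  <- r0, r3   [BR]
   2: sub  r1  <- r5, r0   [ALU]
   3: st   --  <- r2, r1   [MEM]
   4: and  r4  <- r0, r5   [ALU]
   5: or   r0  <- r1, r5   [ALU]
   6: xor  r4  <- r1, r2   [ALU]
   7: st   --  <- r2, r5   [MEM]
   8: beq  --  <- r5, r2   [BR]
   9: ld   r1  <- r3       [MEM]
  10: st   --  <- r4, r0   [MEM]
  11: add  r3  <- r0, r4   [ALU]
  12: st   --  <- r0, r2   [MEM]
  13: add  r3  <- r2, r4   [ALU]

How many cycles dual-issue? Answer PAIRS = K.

PAIRS = 5

[0] i0  add.ALU  -- RAW r3
[1] i1/i2  bne.BR;sub.ALU  -- dual
[2] i3/i4  st.MEM;and.ALU  -- dual
[3] i5/i6  or.ALU;xor.ALU  -- dual
[4] i7  st.MEM  -- no-port MEM/BR
[5] i8  beq.BR  -- no-port BR/MEM
[6] i9  ld.MEM  -- no-port MEM/MEM
[7] i10/i11  st.MEM;add.ALU  -- dual
[8] i12/i13  st.MEM;add.ALU  -- dual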